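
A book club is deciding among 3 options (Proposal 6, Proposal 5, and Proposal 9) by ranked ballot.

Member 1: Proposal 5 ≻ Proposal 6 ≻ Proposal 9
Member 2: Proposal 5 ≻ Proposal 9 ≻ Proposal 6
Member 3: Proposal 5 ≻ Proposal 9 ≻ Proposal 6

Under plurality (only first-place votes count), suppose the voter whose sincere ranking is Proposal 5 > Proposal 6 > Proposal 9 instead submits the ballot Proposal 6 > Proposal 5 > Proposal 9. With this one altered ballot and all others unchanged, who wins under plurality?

First-place totals with the altered ballot: Proposal 6 1, Proposal 5 2, Proposal 9 0.
The winner is unchanged: still Proposal 5.

Proposal 5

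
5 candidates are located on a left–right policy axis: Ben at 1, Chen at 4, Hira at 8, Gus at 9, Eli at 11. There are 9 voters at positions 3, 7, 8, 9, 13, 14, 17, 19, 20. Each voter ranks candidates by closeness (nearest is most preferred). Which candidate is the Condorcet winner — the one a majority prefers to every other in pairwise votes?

Eli

With single-peaked preferences on a line, the Condorcet winner is the candidate closest to the median voter.
The median voter (position 13) is closest to Eli at 11.
Check: Eli vs Hira — voters closer to Eli: 5 of 9.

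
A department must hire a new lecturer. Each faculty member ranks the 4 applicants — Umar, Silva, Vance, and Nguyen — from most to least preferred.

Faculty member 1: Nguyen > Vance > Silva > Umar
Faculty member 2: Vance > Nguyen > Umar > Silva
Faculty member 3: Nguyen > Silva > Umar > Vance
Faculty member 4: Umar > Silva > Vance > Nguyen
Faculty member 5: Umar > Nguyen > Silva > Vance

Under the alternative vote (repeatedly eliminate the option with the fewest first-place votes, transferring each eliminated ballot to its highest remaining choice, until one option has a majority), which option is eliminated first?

Silva

Round 1: Umar 2, Nguyen 2, Vance 1, Silva 0. Silva has the fewest and is eliminated.
Round 2: Umar 2, Nguyen 2, Vance 1. Vance has the fewest and is eliminated.
Round 3: Nguyen 3, Umar 2. Nguyen has a majority.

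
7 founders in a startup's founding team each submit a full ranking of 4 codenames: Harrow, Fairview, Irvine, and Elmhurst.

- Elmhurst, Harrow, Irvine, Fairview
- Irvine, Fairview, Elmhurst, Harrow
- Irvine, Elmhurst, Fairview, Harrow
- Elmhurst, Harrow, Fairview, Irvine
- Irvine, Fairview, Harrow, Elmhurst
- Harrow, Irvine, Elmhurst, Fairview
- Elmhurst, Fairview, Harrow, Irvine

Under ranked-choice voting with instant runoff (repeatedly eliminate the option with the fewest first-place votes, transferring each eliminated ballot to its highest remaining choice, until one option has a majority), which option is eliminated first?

Fairview

Round 1: Irvine 3, Elmhurst 3, Harrow 1, Fairview 0. Fairview has the fewest and is eliminated.
Round 2: Irvine 3, Elmhurst 3, Harrow 1. Harrow has the fewest and is eliminated.
Round 3: Irvine 4, Elmhurst 3. Irvine has a majority.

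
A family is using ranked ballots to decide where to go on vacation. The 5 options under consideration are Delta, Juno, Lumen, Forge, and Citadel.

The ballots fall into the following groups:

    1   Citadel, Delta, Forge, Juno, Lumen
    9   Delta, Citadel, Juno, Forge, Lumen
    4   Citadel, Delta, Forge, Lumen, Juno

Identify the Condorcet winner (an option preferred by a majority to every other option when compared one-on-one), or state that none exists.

Delta

Head-to-head results (14 voters total):
Delta vs Juno: Delta wins 14–0.
Delta vs Lumen: Delta wins 14–0.
Delta vs Forge: Delta wins 14–0.
Delta vs Citadel: Delta wins 9–5.
Juno vs Lumen: Juno wins 10–4.
Juno vs Forge: Juno wins 9–5.
Juno vs Citadel: Citadel wins 14–0.
Lumen vs Forge: Forge wins 14–0.
Lumen vs Citadel: Citadel wins 14–0.
Forge vs Citadel: Citadel wins 14–0.
Delta beats each rival — Juno (14–0), Lumen (14–0), Forge (14–0), Citadel (9–5) — so Delta is the Condorcet winner.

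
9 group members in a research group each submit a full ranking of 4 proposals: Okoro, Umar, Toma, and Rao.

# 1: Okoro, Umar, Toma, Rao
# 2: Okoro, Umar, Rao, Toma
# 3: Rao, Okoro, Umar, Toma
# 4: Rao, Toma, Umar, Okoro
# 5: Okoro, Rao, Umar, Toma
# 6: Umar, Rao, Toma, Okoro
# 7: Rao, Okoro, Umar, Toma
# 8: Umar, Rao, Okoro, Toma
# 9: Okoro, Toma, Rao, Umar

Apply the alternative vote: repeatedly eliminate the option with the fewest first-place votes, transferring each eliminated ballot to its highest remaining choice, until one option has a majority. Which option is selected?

Round 1: Okoro 4, Rao 3, Umar 2, Toma 0. Toma has the fewest and is eliminated.
Round 2: Okoro 4, Rao 3, Umar 2. Umar has the fewest and is eliminated.
Round 3: Rao 5, Okoro 4. Rao has a majority.

Rao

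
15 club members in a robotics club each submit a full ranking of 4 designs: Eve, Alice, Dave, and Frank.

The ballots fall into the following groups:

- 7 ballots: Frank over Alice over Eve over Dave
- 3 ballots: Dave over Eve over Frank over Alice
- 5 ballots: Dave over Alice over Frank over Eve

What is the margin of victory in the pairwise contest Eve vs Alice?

Ballots ranking Eve above Alice: 3.
Ballots ranking Alice above Eve: 7+5 = 12.
Alice wins 12–3, a margin of 9.

9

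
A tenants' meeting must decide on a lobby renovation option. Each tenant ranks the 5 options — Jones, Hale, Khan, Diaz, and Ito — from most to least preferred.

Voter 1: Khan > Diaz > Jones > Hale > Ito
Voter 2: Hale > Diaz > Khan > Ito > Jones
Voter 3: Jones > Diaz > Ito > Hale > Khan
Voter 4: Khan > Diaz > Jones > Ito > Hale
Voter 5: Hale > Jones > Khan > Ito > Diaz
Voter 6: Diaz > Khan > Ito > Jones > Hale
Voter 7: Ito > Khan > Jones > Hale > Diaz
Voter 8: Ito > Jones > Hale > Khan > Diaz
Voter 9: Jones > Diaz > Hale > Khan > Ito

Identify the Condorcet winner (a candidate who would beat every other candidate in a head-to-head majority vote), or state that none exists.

No Condorcet winner

Head-to-head results (9 voters total):
Jones vs Hale: Jones wins 7–2.
Jones vs Khan: Khan wins 5–4.
Jones vs Diaz: Jones wins 5–4.
Jones vs Ito: Jones wins 5–4.
Hale vs Khan: Hale wins 5–4.
Hale vs Diaz: Diaz wins 5–4.
Hale vs Ito: Ito wins 5–4.
Khan vs Diaz: Khan wins 5–4.
Khan vs Ito: Khan wins 6–3.
Diaz vs Ito: Diaz wins 6–3.
No candidate beats all others: Jones beats Hale beats Khan beats Jones, a majority cycle.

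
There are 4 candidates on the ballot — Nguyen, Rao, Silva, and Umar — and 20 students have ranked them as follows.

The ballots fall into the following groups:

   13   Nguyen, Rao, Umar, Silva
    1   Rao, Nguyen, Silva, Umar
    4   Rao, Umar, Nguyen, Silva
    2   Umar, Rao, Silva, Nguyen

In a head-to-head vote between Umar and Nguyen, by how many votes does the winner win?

Ballots ranking Umar above Nguyen: 4+2 = 6.
Ballots ranking Nguyen above Umar: 13+1 = 14.
Nguyen wins 14–6, a margin of 8.

8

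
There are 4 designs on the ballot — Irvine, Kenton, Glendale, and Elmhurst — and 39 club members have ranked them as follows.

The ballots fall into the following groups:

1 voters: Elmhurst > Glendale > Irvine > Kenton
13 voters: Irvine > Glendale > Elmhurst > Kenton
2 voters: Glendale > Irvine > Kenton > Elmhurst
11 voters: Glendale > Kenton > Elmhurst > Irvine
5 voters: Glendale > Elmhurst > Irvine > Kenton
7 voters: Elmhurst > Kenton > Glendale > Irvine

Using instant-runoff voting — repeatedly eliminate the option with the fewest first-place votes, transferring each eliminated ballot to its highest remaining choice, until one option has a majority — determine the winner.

Glendale

Round 1: Glendale 18, Irvine 13, Elmhurst 8, Kenton 0. Kenton has the fewest and is eliminated.
Round 2: Glendale 18, Irvine 13, Elmhurst 8. Elmhurst has the fewest and is eliminated.
Round 3: Glendale 26, Irvine 13. Glendale has a majority.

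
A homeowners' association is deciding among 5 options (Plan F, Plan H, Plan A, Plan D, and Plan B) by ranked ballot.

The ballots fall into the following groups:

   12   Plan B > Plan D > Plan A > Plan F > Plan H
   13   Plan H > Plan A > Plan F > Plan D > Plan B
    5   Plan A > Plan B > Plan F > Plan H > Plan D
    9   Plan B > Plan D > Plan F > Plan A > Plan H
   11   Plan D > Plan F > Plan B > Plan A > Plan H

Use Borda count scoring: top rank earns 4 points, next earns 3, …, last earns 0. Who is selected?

Borda scores:
  Plan F: 12·1 + 13·2 + 5·2 + 9·2 + 11·3 = 99
  Plan H: 12·0 + 13·4 + 5·1 + 9·0 + 11·0 = 57
  Plan A: 12·2 + 13·3 + 5·4 + 9·1 + 11·1 = 103
  Plan D: 12·3 + 13·1 + 5·0 + 9·3 + 11·4 = 120
  Plan B: 12·4 + 13·0 + 5·3 + 9·4 + 11·2 = 121
Plan B has the highest total.

Plan B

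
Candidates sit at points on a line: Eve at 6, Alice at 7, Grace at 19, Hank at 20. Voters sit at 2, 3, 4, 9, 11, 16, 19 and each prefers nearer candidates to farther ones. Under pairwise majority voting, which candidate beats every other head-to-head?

With single-peaked preferences on a line, the Condorcet winner is the candidate closest to the median voter.
The median voter (position 9) is closest to Alice at 7.
Check: Alice vs Eve — voters closer to Alice: 4 of 7.

Alice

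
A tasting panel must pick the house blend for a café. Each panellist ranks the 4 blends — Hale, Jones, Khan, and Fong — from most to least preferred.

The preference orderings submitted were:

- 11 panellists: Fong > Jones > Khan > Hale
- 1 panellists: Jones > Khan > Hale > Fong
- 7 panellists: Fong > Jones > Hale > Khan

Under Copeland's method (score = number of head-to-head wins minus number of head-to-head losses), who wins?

Fong

Pairwise results:
  Hale vs Jones: Jones wins 19–0.
  Hale vs Khan: Khan wins 12–7.
  Hale vs Fong: Fong wins 18–1.
  Jones vs Khan: Jones wins 19–0.
  Jones vs Fong: Fong wins 18–1.
  Khan vs Fong: Fong wins 18–1.
Copeland scores (wins − losses):
  Hale: 0 − 3 = -3
  Jones: 2 − 1 = 1
  Khan: 1 − 2 = -1
  Fong: 3 − 0 = 3
Fong has the best Copeland score.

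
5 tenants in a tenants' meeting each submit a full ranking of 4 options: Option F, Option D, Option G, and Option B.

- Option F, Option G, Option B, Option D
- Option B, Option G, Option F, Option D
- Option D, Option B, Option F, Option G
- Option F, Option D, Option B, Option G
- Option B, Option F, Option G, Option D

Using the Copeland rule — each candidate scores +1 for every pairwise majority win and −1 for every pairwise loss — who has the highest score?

Option B

Pairwise results:
  Option F vs Option D: Option F wins 4–1.
  Option F vs Option G: Option F wins 4–1.
  Option F vs Option B: Option B wins 3–2.
  Option D vs Option G: Option G wins 3–2.
  Option D vs Option B: Option B wins 3–2.
  Option G vs Option B: Option B wins 4–1.
Copeland scores (wins − losses):
  Option F: 2 − 1 = 1
  Option D: 0 − 3 = -3
  Option G: 1 − 2 = -1
  Option B: 3 − 0 = 3
Option B has the best Copeland score.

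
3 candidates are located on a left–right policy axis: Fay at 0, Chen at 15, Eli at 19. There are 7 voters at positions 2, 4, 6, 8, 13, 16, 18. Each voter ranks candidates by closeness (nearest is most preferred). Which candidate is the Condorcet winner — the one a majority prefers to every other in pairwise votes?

With single-peaked preferences on a line, the Condorcet winner is the candidate closest to the median voter.
The median voter (position 8) is closest to Chen at 15.
Check: Chen vs Fay — voters closer to Chen: 4 of 7.

Chen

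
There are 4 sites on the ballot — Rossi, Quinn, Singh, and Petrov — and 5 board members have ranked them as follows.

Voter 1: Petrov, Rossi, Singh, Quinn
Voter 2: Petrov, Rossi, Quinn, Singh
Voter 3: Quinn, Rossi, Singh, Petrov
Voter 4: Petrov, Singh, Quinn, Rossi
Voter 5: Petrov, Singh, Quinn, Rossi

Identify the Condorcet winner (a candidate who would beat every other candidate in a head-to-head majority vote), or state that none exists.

Head-to-head results (5 voters total):
Rossi vs Quinn: Quinn wins 3–2.
Rossi vs Singh: Rossi wins 3–2.
Rossi vs Petrov: Petrov wins 4–1.
Quinn vs Singh: Singh wins 3–2.
Quinn vs Petrov: Petrov wins 4–1.
Singh vs Petrov: Petrov wins 4–1.
Petrov beats each rival — Rossi (4–1), Quinn (4–1), Singh (4–1) — so Petrov is the Condorcet winner.

Petrov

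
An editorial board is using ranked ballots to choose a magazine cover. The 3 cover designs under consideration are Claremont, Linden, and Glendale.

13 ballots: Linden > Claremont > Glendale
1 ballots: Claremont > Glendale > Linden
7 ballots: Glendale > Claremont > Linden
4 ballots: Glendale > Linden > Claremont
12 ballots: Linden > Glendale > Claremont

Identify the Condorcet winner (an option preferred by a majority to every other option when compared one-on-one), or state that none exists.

Linden

Head-to-head results (37 voters total):
Claremont vs Linden: Linden wins 29–8.
Claremont vs Glendale: Glendale wins 23–14.
Linden vs Glendale: Linden wins 25–12.
Linden beats each rival — Claremont (29–8), Glendale (25–12) — so Linden is the Condorcet winner.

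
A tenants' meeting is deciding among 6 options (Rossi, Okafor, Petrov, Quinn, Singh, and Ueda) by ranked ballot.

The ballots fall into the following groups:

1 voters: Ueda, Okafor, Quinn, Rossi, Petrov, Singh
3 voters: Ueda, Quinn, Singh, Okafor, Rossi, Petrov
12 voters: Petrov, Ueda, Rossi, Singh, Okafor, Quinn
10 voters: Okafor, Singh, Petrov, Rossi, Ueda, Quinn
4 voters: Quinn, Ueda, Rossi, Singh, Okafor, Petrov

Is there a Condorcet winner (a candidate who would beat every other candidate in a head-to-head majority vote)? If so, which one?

There is no Condorcet winner

Head-to-head results (30 voters total):
Rossi vs Okafor: Rossi wins 16–14.
Rossi vs Petrov: Petrov wins 22–8.
Rossi vs Quinn: Rossi wins 22–8.
Rossi vs Singh: Rossi wins 17–13.
Rossi vs Ueda: Ueda wins 20–10.
Okafor vs Petrov: Okafor wins 18–12.
Okafor vs Quinn: Okafor wins 23–7.
Okafor vs Singh: Singh wins 19–11.
Okafor vs Ueda: Ueda wins 20–10.
Petrov vs Quinn: Petrov wins 22–8.
Petrov vs Singh: Singh wins 17–13.
Petrov vs Ueda: Petrov wins 22–8.
Quinn vs Singh: Singh wins 22–8.
Quinn vs Ueda: Ueda wins 26–4.
Singh vs Ueda: Ueda wins 20–10.
No candidate beats all others: Rossi beats Okafor beats Petrov beats Rossi, a majority cycle.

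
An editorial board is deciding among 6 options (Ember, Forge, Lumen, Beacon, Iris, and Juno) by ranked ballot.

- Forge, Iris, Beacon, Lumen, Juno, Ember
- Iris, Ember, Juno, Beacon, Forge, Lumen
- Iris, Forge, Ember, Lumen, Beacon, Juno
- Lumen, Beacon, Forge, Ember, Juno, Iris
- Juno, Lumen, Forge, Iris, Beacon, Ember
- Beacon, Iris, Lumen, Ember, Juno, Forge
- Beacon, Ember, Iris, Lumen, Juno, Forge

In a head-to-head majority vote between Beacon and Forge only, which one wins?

Beacon

Ballots ranking Beacon above Forge: 4.
Ballots ranking Forge above Beacon: 3.
Beacon wins the head-to-head, 4–3.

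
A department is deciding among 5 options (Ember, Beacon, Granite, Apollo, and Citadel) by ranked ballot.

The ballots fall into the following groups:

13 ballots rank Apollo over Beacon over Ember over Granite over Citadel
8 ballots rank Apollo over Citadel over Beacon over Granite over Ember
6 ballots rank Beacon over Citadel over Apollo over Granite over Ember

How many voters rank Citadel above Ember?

14

Ballots ranking Citadel above Ember: 8+6 = 14.
Ballots ranking Ember above Citadel: 13.
So 14 of 27 voters prefer Citadel to Ember.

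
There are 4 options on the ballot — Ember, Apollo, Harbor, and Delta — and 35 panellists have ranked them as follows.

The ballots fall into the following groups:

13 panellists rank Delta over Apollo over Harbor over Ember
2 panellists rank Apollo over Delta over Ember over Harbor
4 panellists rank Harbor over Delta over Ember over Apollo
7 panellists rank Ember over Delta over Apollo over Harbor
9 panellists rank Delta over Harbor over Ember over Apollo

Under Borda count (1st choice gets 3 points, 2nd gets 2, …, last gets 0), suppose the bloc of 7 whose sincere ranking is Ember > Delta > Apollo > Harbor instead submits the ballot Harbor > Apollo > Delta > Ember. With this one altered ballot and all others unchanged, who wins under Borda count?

Delta

Borda totals with the altered ballot: Ember 15, Apollo 46, Harbor 64, Delta 85.
The winner is unchanged: still Delta.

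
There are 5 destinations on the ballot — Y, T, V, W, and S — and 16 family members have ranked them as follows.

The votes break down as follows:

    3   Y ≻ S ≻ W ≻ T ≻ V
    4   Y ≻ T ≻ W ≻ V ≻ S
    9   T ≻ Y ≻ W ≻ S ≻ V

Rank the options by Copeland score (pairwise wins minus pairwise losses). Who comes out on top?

Pairwise results:
  Y vs T: T wins 9–7.
  Y vs V: Y wins 16–0.
  Y vs W: Y wins 16–0.
  Y vs S: Y wins 16–0.
  T vs V: T wins 16–0.
  T vs W: T wins 13–3.
  T vs S: T wins 13–3.
  V vs W: W wins 16–0.
  V vs S: S wins 12–4.
  W vs S: W wins 13–3.
Copeland scores (wins − losses):
  Y: 3 − 1 = 2
  T: 4 − 0 = 4
  V: 0 − 4 = -4
  W: 2 − 2 = 0
  S: 1 − 3 = -2
T has the best Copeland score.

T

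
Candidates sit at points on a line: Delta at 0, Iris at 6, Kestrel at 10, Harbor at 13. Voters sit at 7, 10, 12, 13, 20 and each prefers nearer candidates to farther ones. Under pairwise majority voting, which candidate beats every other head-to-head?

With single-peaked preferences on a line, the Condorcet winner is the candidate closest to the median voter.
The median voter (position 12) is closest to Harbor at 13.
Check: Harbor vs Kestrel — voters closer to Harbor: 3 of 5.

Harbor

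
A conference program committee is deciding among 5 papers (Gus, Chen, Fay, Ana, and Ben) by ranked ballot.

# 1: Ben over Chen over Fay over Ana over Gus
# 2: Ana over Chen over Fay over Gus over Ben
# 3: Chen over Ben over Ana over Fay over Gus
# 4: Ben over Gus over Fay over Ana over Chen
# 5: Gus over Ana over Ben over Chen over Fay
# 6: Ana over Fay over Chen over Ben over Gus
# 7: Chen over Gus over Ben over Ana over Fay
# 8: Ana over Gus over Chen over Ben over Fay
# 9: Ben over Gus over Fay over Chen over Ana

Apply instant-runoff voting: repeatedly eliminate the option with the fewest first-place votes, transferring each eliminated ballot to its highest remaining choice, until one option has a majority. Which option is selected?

Round 1: Ana 3, Ben 3, Chen 2, Gus 1, Fay 0. Fay has the fewest and is eliminated.
Round 2: Ana 3, Ben 3, Chen 2, Gus 1. Gus has the fewest and is eliminated.
Round 3: Ana 4, Ben 3, Chen 2. Chen has the fewest and is eliminated.
Round 4: Ben 5, Ana 4. Ben has a majority.

Ben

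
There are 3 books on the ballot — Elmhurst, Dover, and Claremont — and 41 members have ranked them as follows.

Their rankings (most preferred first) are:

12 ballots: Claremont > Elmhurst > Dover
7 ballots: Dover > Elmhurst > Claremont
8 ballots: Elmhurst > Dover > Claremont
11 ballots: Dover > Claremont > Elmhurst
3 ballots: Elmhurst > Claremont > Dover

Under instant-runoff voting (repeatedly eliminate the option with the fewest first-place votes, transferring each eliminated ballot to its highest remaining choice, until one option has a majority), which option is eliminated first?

Round 1: Dover 18, Claremont 12, Elmhurst 11. Elmhurst has the fewest and is eliminated.
Round 2: Dover 26, Claremont 15. Dover has a majority.

Elmhurst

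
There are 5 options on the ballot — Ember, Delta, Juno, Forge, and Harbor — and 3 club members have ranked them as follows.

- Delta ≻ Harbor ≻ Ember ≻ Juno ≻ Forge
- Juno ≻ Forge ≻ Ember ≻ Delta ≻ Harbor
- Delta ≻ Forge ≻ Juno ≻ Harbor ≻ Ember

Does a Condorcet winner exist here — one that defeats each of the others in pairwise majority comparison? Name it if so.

Delta

Head-to-head results (3 voters total):
Ember vs Delta: Delta wins 2–1.
Ember vs Juno: Juno wins 2–1.
Ember vs Forge: Forge wins 2–1.
Ember vs Harbor: Harbor wins 2–1.
Delta vs Juno: Delta wins 2–1.
Delta vs Forge: Delta wins 2–1.
Delta vs Harbor: Delta wins 3–0.
Juno vs Forge: Juno wins 2–1.
Juno vs Harbor: Juno wins 2–1.
Forge vs Harbor: Forge wins 2–1.
Delta beats each rival — Ember (2–1), Juno (2–1), Forge (2–1), Harbor (3–0) — so Delta is the Condorcet winner.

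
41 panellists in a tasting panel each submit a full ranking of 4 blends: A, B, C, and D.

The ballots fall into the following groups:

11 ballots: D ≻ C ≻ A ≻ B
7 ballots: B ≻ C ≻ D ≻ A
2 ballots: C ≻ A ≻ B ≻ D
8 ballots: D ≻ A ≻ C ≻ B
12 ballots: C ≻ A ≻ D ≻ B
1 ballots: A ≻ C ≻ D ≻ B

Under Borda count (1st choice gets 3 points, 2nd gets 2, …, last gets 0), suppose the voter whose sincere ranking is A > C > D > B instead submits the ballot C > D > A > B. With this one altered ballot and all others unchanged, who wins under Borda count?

Borda totals with the altered ballot: A 56, B 23, C 89, D 78.
The winner is unchanged: still C.

C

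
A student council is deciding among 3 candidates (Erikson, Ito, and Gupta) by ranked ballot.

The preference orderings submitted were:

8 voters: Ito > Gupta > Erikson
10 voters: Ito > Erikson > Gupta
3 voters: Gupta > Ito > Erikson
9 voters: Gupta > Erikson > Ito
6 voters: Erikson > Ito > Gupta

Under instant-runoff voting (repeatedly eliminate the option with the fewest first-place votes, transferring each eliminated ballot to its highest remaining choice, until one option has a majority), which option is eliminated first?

Round 1: Ito 18, Gupta 12, Erikson 6. Erikson has the fewest and is eliminated.
Round 2: Ito 24, Gupta 12. Ito has a majority.

Erikson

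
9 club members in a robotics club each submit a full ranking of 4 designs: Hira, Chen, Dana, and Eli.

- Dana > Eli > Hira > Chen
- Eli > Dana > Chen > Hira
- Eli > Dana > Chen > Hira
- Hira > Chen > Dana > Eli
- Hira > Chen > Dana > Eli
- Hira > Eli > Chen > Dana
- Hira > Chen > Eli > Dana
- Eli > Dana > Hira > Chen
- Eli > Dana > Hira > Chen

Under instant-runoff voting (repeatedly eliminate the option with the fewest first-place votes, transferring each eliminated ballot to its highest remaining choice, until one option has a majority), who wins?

Eli

Round 1: Hira 4, Eli 4, Dana 1, Chen 0. Chen has the fewest and is eliminated.
Round 2: Hira 4, Eli 4, Dana 1. Dana has the fewest and is eliminated.
Round 3: Eli 5, Hira 4. Eli has a majority.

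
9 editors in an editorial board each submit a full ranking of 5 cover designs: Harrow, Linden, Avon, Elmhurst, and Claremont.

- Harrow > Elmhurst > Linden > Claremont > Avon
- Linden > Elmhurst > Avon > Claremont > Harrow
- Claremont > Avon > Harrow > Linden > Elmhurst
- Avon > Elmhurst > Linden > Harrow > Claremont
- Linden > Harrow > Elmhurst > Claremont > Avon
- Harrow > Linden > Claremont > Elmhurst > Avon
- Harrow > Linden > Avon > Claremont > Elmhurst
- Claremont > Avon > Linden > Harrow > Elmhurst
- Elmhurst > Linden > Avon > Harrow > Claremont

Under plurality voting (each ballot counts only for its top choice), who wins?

First-place vote totals:
  Harrow: 3
  Linden: 2
  Avon: 1
  Elmhurst: 1
  Claremont: 2
Harrow has the most first-place votes.

Harrow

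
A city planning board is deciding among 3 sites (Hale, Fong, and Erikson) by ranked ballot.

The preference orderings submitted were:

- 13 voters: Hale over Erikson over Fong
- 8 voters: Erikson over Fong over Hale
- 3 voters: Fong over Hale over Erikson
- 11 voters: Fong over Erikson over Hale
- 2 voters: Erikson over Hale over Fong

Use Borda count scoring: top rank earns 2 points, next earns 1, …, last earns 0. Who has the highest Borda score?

Erikson

Borda scores:
  Hale: 13·2 + 8·0 + 3·1 + 11·0 + 2·1 = 31
  Fong: 13·0 + 8·1 + 3·2 + 11·2 + 2·0 = 36
  Erikson: 13·1 + 8·2 + 3·0 + 11·1 + 2·2 = 44
Erikson has the highest total.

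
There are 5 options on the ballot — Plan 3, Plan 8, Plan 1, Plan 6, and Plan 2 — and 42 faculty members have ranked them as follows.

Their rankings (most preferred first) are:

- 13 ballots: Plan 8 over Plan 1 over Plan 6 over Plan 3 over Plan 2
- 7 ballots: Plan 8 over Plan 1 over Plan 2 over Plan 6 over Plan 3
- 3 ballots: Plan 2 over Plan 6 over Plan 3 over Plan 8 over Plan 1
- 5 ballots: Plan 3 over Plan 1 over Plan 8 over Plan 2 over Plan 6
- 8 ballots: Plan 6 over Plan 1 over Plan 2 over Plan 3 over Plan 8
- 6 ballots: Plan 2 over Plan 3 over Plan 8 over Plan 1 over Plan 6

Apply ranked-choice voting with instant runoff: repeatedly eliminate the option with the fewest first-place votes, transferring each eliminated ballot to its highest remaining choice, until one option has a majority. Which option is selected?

Plan 8

Round 1: Plan 8 20, Plan 2 9, Plan 6 8, Plan 3 5, Plan 1 0. Plan 1 has the fewest and is eliminated.
Round 2: Plan 8 20, Plan 2 9, Plan 6 8, Plan 3 5. Plan 3 has the fewest and is eliminated.
Round 3: Plan 8 25, Plan 2 9, Plan 6 8. Plan 8 has a majority.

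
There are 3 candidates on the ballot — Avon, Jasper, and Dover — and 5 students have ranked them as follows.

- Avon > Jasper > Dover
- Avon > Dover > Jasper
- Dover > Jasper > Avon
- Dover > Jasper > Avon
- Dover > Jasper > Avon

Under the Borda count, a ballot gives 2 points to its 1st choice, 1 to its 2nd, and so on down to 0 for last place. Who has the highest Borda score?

Dover

Borda scores:
  Avon: 2 + 2 + 0 + 0 + 0 = 4
  Jasper: 1 + 0 + 1 + 1 + 1 = 4
  Dover: 0 + 1 + 2 + 2 + 2 = 7
Dover has the highest total.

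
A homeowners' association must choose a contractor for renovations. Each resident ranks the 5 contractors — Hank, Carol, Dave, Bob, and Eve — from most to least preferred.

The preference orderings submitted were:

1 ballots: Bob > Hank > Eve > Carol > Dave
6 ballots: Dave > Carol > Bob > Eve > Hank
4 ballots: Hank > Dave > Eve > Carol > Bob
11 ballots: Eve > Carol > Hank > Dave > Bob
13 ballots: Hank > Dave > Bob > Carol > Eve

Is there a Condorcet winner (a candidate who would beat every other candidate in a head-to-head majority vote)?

Head-to-head results (35 voters total):
Hank vs Carol: Hank wins 18–17.
Hank vs Dave: Hank wins 29–6.
Hank vs Bob: Hank wins 28–7.
Hank vs Eve: Hank wins 18–17.
Carol vs Dave: Dave wins 23–12.
Carol vs Bob: Carol wins 21–14.
Carol vs Eve: Carol wins 19–16.
Dave vs Bob: Dave wins 34–1.
Dave vs Eve: Dave wins 23–12.
Bob vs Eve: Bob wins 20–15.
Hank beats each rival — Carol (18–17), Dave (29–6), Bob (28–7), Eve (18–17) — so Hank is the Condorcet winner.

Yes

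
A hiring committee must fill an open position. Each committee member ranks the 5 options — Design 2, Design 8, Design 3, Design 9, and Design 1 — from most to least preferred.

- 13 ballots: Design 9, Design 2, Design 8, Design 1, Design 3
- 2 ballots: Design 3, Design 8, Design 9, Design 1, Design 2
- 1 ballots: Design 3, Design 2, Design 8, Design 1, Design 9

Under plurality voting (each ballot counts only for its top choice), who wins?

First-place vote totals:
  Design 2: 0
  Design 8: 0
  Design 3: 3
  Design 9: 13
  Design 1: 0
Design 9 has the most first-place votes.

Design 9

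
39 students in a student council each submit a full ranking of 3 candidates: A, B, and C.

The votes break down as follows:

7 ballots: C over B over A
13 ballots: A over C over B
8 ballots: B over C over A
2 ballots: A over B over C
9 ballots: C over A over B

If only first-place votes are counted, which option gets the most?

First-place vote totals:
  A: 15
  B: 8
  C: 16
C has the most first-place votes.

C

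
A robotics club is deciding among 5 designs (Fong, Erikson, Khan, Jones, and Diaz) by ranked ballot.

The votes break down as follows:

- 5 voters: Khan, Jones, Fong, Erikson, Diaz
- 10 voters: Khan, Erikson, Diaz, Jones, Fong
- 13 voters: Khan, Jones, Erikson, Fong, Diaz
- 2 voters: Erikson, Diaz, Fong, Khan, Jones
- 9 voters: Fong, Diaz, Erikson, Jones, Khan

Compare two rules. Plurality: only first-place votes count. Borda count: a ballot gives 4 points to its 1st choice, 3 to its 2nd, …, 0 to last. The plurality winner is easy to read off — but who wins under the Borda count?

Khan

Plurality first-place counts: Fong 9, Erikson 2, Khan 28, Jones 0, Diaz 0 → Khan.
Borda totals: Fong 63, Erikson 87, Khan 114, Jones 73, Diaz 53 → Khan.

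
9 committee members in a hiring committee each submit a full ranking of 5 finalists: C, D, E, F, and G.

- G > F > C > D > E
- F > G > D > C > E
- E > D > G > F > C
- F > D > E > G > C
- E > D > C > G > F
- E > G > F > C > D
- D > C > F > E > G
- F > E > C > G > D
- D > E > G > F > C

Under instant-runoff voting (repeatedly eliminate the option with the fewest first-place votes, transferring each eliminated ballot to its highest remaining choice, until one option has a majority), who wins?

F

Round 1: E 3, F 3, D 2, G 1, C 0. C has the fewest and is eliminated.
Round 2: E 3, F 3, D 2, G 1. G has the fewest and is eliminated.
Round 3: F 4, E 3, D 2. D has the fewest and is eliminated.
Round 4: F 5, E 4. F has a majority.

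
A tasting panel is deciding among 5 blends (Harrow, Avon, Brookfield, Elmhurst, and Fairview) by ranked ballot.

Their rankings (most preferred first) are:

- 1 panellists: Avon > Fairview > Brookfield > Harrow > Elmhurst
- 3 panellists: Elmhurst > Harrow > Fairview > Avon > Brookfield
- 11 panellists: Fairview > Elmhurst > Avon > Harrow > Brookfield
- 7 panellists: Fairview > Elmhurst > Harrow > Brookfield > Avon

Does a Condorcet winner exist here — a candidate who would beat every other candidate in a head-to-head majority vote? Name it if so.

Fairview

Head-to-head results (22 voters total):
Harrow vs Avon: Avon wins 12–10.
Harrow vs Brookfield: Harrow wins 21–1.
Harrow vs Elmhurst: Elmhurst wins 21–1.
Harrow vs Fairview: Fairview wins 19–3.
Avon vs Brookfield: Avon wins 15–7.
Avon vs Elmhurst: Elmhurst wins 21–1.
Avon vs Fairview: Fairview wins 21–1.
Brookfield vs Elmhurst: Elmhurst wins 21–1.
Brookfield vs Fairview: Fairview wins 22–0.
Elmhurst vs Fairview: Fairview wins 19–3.
Fairview beats each rival — Harrow (19–3), Avon (21–1), Brookfield (22–0), Elmhurst (19–3) — so Fairview is the Condorcet winner.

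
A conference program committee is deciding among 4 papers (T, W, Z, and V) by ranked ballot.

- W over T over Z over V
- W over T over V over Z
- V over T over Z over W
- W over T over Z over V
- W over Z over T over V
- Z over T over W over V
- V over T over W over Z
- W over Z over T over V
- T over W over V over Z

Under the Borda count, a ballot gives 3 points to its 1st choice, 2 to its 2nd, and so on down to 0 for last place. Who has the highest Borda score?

Borda scores:
  T: 2 + 2 + 2 + 2 + 1 + 2 + 2 + 1 + 3 = 17
  W: 3 + 3 + 0 + 3 + 3 + 1 + 1 + 3 + 2 = 19
  Z: 1 + 0 + 1 + 1 + 2 + 3 + 0 + 2 + 0 = 10
  V: 0 + 1 + 3 + 0 + 0 + 0 + 3 + 0 + 1 = 8
W has the highest total.

W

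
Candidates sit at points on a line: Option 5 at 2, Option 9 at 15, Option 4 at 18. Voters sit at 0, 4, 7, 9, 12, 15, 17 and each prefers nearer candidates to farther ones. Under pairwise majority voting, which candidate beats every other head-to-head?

With single-peaked preferences on a line, the Condorcet winner is the candidate closest to the median voter.
The median voter (position 9) is closest to Option 9 at 15.
Check: Option 9 vs Option 4 — voters closer to Option 9: 6 of 7.

Option 9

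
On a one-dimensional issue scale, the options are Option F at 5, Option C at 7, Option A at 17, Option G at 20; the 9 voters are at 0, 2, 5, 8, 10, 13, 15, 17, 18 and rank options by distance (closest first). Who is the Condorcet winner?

With single-peaked preferences on a line, the Condorcet winner is the candidate closest to the median voter.
The median voter (position 10) is closest to Option C at 7.
Check: Option C vs Option A — voters closer to Option C: 5 of 9.

Option C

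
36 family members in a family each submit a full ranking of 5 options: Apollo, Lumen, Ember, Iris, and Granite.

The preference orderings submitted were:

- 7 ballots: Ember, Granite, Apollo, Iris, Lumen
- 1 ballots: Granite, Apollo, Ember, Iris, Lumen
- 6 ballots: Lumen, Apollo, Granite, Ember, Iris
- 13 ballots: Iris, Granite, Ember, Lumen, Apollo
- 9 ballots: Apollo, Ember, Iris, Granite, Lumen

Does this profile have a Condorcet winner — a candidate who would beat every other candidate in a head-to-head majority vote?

No

Head-to-head results (36 voters total):
Apollo vs Lumen: Lumen wins 19–17.
Apollo vs Ember: Ember wins 20–16.
Apollo vs Iris: Apollo wins 23–13.
Apollo vs Granite: Granite wins 21–15.
Lumen vs Ember: Ember wins 30–6.
Lumen vs Iris: Iris wins 30–6.
Lumen vs Granite: Granite wins 30–6.
Ember vs Iris: Ember wins 23–13.
Ember vs Granite: Granite wins 20–16.
Iris vs Granite: Iris wins 22–14.
No candidate beats all others: Apollo beats Iris beats Lumen beats Apollo, a majority cycle.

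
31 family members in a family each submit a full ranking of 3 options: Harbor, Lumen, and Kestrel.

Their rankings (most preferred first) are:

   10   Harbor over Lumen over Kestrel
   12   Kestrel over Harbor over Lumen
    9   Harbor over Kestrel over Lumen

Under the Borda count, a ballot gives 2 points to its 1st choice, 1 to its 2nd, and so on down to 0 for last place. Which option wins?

Harbor

Borda scores:
  Harbor: 10·2 + 12·1 + 9·2 = 50
  Lumen: 10·1 + 12·0 + 9·0 = 10
  Kestrel: 10·0 + 12·2 + 9·1 = 33
Harbor has the highest total.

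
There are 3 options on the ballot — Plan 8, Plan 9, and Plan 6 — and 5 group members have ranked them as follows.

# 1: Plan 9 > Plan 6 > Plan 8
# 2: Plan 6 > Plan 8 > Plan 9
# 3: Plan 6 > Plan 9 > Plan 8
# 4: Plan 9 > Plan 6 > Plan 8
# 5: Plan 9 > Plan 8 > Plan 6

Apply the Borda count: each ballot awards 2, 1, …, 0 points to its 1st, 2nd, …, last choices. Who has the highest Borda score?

Borda scores:
  Plan 8: 0 + 1 + 0 + 0 + 1 = 2
  Plan 9: 2 + 0 + 1 + 2 + 2 = 7
  Plan 6: 1 + 2 + 2 + 1 + 0 = 6
Plan 9 has the highest total.

Plan 9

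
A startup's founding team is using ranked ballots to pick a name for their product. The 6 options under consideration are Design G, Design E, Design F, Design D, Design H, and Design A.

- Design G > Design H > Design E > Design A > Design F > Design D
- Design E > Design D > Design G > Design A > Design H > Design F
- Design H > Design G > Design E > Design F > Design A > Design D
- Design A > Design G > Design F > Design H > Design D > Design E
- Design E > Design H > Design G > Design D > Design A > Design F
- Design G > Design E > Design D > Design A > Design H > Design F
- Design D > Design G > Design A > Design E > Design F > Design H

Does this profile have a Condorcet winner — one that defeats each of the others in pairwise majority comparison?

Yes

Head-to-head results (7 voters total):
Design G vs Design E: Design G wins 5–2.
Design G vs Design F: Design G wins 7–0.
Design G vs Design D: Design G wins 5–2.
Design G vs Design H: Design G wins 5–2.
Design G vs Design A: Design G wins 6–1.
Design E vs Design F: Design E wins 6–1.
Design E vs Design D: Design E wins 5–2.
Design E vs Design H: Design E wins 4–3.
Design E vs Design A: Design E wins 5–2.
Design F vs Design D: Design D wins 4–3.
Design F vs Design H: Design H wins 5–2.
Design F vs Design A: Design A wins 6–1.
Design D vs Design H: Design H wins 4–3.
Design D vs Design A: Design D wins 4–3.
Design H vs Design A: Design A wins 4–3.
Design G beats each rival — Design E (5–2), Design F (7–0), Design D (5–2), Design H (5–2), Design A (6–1) — so Design G is the Condorcet winner.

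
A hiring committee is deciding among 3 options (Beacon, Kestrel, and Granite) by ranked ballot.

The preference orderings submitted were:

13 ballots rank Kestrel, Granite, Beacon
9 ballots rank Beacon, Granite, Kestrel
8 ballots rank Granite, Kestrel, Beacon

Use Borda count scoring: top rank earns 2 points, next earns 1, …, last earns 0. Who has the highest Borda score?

Granite

Borda scores:
  Beacon: 13·0 + 9·2 + 8·0 = 18
  Kestrel: 13·2 + 9·0 + 8·1 = 34
  Granite: 13·1 + 9·1 + 8·2 = 38
Granite has the highest total.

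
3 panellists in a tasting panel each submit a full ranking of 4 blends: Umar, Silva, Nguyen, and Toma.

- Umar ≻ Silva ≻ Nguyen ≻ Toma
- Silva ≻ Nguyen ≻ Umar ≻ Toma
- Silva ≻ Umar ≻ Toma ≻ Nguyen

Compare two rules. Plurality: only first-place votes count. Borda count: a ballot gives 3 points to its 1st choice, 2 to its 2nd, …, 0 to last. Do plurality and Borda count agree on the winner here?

Yes

Plurality first-place counts: Umar 1, Silva 2, Nguyen 0, Toma 0 → Silva.
Borda totals: Umar 6, Silva 8, Nguyen 3, Toma 1 → Silva.
The two rules agree on Silva.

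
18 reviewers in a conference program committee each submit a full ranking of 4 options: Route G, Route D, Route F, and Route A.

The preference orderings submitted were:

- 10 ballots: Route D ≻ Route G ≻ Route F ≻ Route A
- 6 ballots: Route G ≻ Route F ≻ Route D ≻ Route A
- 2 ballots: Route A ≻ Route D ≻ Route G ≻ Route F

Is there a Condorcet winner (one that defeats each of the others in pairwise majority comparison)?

Yes

Head-to-head results (18 voters total):
Route G vs Route D: Route D wins 12–6.
Route G vs Route F: Route G wins 18–0.
Route G vs Route A: Route G wins 16–2.
Route D vs Route F: Route D wins 12–6.
Route D vs Route A: Route D wins 16–2.
Route F vs Route A: Route F wins 16–2.
Route D beats each rival — Route G (12–6), Route F (12–6), Route A (16–2) — so Route D is the Condorcet winner.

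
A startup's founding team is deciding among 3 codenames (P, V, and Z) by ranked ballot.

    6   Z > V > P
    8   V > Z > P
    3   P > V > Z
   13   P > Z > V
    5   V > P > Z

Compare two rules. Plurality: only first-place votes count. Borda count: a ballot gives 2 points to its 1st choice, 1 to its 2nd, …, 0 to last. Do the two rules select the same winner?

Yes

Plurality first-place counts: P 16, V 13, Z 6 → P.
Borda totals: P 37, V 35, Z 33 → P.
The two rules agree on P.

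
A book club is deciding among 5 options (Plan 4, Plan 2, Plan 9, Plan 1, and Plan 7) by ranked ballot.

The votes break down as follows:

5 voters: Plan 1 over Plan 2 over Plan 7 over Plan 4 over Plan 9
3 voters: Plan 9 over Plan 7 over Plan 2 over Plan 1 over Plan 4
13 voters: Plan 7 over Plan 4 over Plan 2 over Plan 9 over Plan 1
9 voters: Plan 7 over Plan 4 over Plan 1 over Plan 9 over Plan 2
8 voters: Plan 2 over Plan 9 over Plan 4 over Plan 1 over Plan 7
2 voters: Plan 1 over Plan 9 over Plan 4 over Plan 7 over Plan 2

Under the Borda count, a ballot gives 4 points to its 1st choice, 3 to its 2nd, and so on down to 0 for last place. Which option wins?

Plan 7

Borda scores:
  Plan 4: 5·1 + 3·0 + 13·3 + 9·3 + 8·2 + 2·2 = 91
  Plan 2: 5·3 + 3·2 + 13·2 + 9·0 + 8·4 + 2·0 = 79
  Plan 9: 5·0 + 3·4 + 13·1 + 9·1 + 8·3 + 2·3 = 64
  Plan 1: 5·4 + 3·1 + 13·0 + 9·2 + 8·1 + 2·4 = 57
  Plan 7: 5·2 + 3·3 + 13·4 + 9·4 + 8·0 + 2·1 = 109
Plan 7 has the highest total.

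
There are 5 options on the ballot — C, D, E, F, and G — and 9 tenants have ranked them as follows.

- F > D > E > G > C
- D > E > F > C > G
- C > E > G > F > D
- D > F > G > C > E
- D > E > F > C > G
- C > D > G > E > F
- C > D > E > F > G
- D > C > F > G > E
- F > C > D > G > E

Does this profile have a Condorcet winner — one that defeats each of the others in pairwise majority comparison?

Head-to-head results (9 voters total):
C vs D: D wins 5–4.
C vs E: C wins 6–3.
C vs F: F wins 5–4.
C vs G: C wins 7–2.
D vs E: D wins 8–1.
D vs F: D wins 6–3.
D vs G: D wins 8–1.
E vs F: E wins 5–4.
E vs G: E wins 5–4.
F vs G: F wins 7–2.
D beats each rival — C (5–4), E (8–1), F (6–3), G (8–1) — so D is the Condorcet winner.

Yes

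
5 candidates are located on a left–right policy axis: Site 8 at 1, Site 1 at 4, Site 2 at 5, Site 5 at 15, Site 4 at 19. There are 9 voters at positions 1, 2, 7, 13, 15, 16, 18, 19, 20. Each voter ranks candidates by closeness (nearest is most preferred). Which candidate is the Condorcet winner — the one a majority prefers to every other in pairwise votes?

With single-peaked preferences on a line, the Condorcet winner is the candidate closest to the median voter.
The median voter (position 15) is closest to Site 5 at 15.
Check: Site 5 vs Site 2 — voters closer to Site 5: 6 of 9.

Site 5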